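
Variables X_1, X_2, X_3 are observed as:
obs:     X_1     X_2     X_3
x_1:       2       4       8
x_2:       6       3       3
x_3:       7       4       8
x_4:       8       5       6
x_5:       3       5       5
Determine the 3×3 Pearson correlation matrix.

Step 1 — column means:
  mean(X_1) = (2 + 6 + 7 + 8 + 3) / 5 = 26/5 = 5.2
  mean(X_2) = (4 + 3 + 4 + 5 + 5) / 5 = 21/5 = 4.2
  mean(X_3) = (8 + 3 + 8 + 6 + 5) / 5 = 30/5 = 6

Step 2 — sample variances and covariances s[i,j] = (1/(n-1)) · Σ_k (x_{k,i} - mean_i) · (x_{k,j} - mean_j), with n-1 = 4:
  s[X_1,X_1] = ((-3.2)·(-3.2) + (0.8)·(0.8) + (1.8)·(1.8) + (2.8)·(2.8) + (-2.2)·(-2.2)) / 4 = 26.8/4 = 6.7
  s[X_1,X_2] = ((-3.2)·(-0.2) + (0.8)·(-1.2) + (1.8)·(-0.2) + (2.8)·(0.8) + (-2.2)·(0.8)) / 4 = -0.2/4 = -0.05
  s[X_1,X_3] = ((-3.2)·(2) + (0.8)·(-3) + (1.8)·(2) + (2.8)·(0) + (-2.2)·(-1)) / 4 = -3/4 = -0.75
  s[X_2,X_2] = ((-0.2)·(-0.2) + (-1.2)·(-1.2) + (-0.2)·(-0.2) + (0.8)·(0.8) + (0.8)·(0.8)) / 4 = 2.8/4 = 0.7
  s[X_2,X_3] = ((-0.2)·(2) + (-1.2)·(-3) + (-0.2)·(2) + (0.8)·(0) + (0.8)·(-1)) / 4 = 2/4 = 0.5
  s[X_3,X_3] = ((2)·(2) + (-3)·(-3) + (2)·(2) + (0)·(0) + (-1)·(-1)) / 4 = 18/4 = 4.5
  Sample standard deviations s_i = √(s[i,i]):
  s(X_1) = √(6.7) = 2.5884
  s(X_2) = √(0.7) = 0.8367
  s(X_3) = √(4.5) = 2.1213

Step 3 — r_{ij} = s_{ij} / (s_i · s_j):
  r[X_1,X_1] = 1 (diagonal).
  r[X_1,X_2] = -0.05 / (2.5884 · 0.8367) = -0.05 / 2.1656 = -0.0231
  r[X_1,X_3] = -0.75 / (2.5884 · 2.1213) = -0.75 / 5.4909 = -0.1366
  r[X_2,X_2] = 1 (diagonal).
  r[X_2,X_3] = 0.5 / (0.8367 · 2.1213) = 0.5 / 1.7748 = 0.2817
  r[X_3,X_3] = 1 (diagonal).

R is symmetric with unit diagonal. Assembling:

R = [[1, -0.0231, -0.1366],
 [-0.0231, 1, 0.2817],
 [-0.1366, 0.2817, 1]]


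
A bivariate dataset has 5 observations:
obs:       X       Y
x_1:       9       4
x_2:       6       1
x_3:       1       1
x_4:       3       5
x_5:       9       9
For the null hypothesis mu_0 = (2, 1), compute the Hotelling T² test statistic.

Step 1 — sample mean vector:
  mean(X) = (9 + 6 + 1 + 3 + 9) / 5 = 28/5 = 5.6
  mean(Y) = (4 + 1 + 1 + 5 + 9) / 5 = 20/5 = 4
  x̄ = (5.6, 4),  deviation x̄ - mu_0 = (5.6, 4) - (2, 1) = (3.6, 3).

Step 2 — sample covariance matrix, S[i,j] = (1/(n-1)) · Σ_k (x_{k,i} - mean_i) · (x_{k,j} - mean_j), divisor n-1 = 4:
  S[X,X] = ((3.4)·(3.4) + (0.4)·(0.4) + (-4.6)·(-4.6) + (-2.6)·(-2.6) + (3.4)·(3.4)) / 4 = 51.2/4 = 12.8
  S[X,Y] = ((3.4)·(0) + (0.4)·(-3) + (-4.6)·(-3) + (-2.6)·(1) + (3.4)·(5)) / 4 = 27/4 = 6.75
  S[Y,Y] = ((0)·(0) + (-3)·(-3) + (-3)·(-3) + (1)·(1) + (5)·(5)) / 4 = 44/4 = 11
  S = [[12.8, 6.75],
 [6.75, 11]].

Step 3 — invert S. det(S) = 12.8·11 - (6.75)² = 95.2375.
  S^{-1} = (1/det) · [[d, -b], [-b, a]] = [[0.1155, -0.0709],
 [-0.0709, 0.1344]].

Step 4 — quadratic form (x̄ - mu_0)^T · S^{-1} · (x̄ - mu_0):
  S^{-1} · (x̄ - mu_0) = (0.2032, 0.1481),
  (x̄ - mu_0)^T · [...] = (3.6)·(0.2032) + (3)·(0.1481) = 1.1756.

Step 5 — scale by n: T² = 5 · 1.1756 = 5.8779.

T² ≈ 5.8779


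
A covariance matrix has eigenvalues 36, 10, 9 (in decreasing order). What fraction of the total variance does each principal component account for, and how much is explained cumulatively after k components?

Step 1 — total variance = trace(Sigma) = Σ λ_i = 36 + 10 + 9 = 55.

Step 2 — fraction explained by component i = λ_i / Σ λ:
  PC1: 36/55 = 0.6545
  PC2: 10/55 = 0.1818
  PC3: 9/55 = 0.1636

Step 3 — cumulative fraction after k components = (λ_1 + ... + λ_k) / Σ λ:
  k = 1: 36/55 = 0.6545
  k = 2: (36 + 10)/55 = 46/55 = 0.8364
  k = 3: (36 + 10 + 9)/55 = 55/55 = 1

Summary (fraction, with percent):

explained: PC1 0.6545 (65.45%), PC2 0.1818 (18.18%), PC3 0.1636 (16.36%);  cumulative: 0.6545, 0.8364, 1


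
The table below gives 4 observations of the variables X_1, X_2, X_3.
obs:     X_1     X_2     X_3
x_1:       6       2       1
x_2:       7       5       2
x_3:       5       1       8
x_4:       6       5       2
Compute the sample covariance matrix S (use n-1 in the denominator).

Step 1 — column means:
  mean(X_1) = (6 + 7 + 5 + 6) / 4 = 24/4 = 6
  mean(X_2) = (2 + 5 + 1 + 5) / 4 = 13/4 = 3.25
  mean(X_3) = (1 + 2 + 8 + 2) / 4 = 13/4 = 3.25

Step 2 — sample covariance S[i,j] = (1/(n-1)) · Σ_k (x_{k,i} - mean_i) · (x_{k,j} - mean_j), with n-1 = 3.
  S[X_1,X_1] = ((0)·(0) + (1)·(1) + (-1)·(-1) + (0)·(0)) / 3 = 2/3 = 0.6667
  S[X_1,X_2] = ((0)·(-1.25) + (1)·(1.75) + (-1)·(-2.25) + (0)·(1.75)) / 3 = 4/3 = 1.3333
  S[X_1,X_3] = ((0)·(-2.25) + (1)·(-1.25) + (-1)·(4.75) + (0)·(-1.25)) / 3 = -6/3 = -2
  S[X_2,X_2] = ((-1.25)·(-1.25) + (1.75)·(1.75) + (-2.25)·(-2.25) + (1.75)·(1.75)) / 3 = 12.75/3 = 4.25
  S[X_2,X_3] = ((-1.25)·(-2.25) + (1.75)·(-1.25) + (-2.25)·(4.75) + (1.75)·(-1.25)) / 3 = -12.25/3 = -4.0833
  S[X_3,X_3] = ((-2.25)·(-2.25) + (-1.25)·(-1.25) + (4.75)·(4.75) + (-1.25)·(-1.25)) / 3 = 30.75/3 = 10.25

S is symmetric (S[j,i] = S[i,j]). Assembling:

S = [[0.6667, 1.3333, -2],
 [1.3333, 4.25, -4.0833],
 [-2, -4.0833, 10.25]]


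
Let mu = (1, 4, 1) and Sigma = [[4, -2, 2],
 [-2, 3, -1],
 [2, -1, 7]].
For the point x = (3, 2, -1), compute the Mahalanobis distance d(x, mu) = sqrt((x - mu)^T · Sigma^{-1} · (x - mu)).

Step 1 — centre the observation: (x - mu) = (2, -2, -2).

Step 2 — invert Sigma (cofactor / det for 3×3, or solve directly):
  Sigma^{-1} = [[0.4167, 0.25, -0.0833],
 [0.25, 0.5, 0],
 [-0.0833, 0, 0.1667]].

Step 3 — form the quadratic (x - mu)^T · Sigma^{-1} · (x - mu):
  Sigma^{-1} · (x - mu) = (0.5, -0.5, -0.5).
  (x - mu)^T · [Sigma^{-1} · (x - mu)] = (2)·(0.5) + (-2)·(-0.5) + (-2)·(-0.5) = 3.

Step 4 — take square root: d = √(3) ≈ 1.7321.

d(x, mu) = √(3) ≈ 1.7321


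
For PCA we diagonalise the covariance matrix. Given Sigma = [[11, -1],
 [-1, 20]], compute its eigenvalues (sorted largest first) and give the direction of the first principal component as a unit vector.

Step 1 — characteristic polynomial of 2×2 Sigma:
  det(Sigma - λI) = λ² - trace · λ + det = 0.
  trace = 11 + 20 = 31, det = 11·20 - (-1)² = 219.
Step 2 — discriminant:
  Δ = trace² - 4·det = 961 - 876 = 85.
Step 3 — eigenvalues:
  λ = (trace ± √Δ)/2 = (31 ± 9.2195)/2,
  λ_1 = 20.1098,  λ_2 = 10.8902.

Step 4 — unit eigenvector for λ_1: solve (Sigma - λ_1 I)v = 0. First row:
  (11 - 20.1098)·v_x + (-1)·v_y = 0, i.e. (-9.1098)·v_x + (-1)·v_y = 0,
  so v ∝ (b, λ_1 - a) = (-1, 9.1098); multiply by -1 so the first entry is positive: u = (1, -9.1098).
  ||u|| = √((1)² + (-9.1098)²) = √(83.988) ≈ 9.1645,
  v_1 = u/||u|| ≈ (0.1091, -0.994) (||v_1|| = 1).

λ_1 = 20.1098,  λ_2 = 10.8902;  v_1 ≈ (0.1091, -0.994)


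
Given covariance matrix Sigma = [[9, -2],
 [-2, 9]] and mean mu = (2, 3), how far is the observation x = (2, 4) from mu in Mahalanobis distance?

Step 1 — centre the observation: (x - mu) = (0, 1).

Step 2 — invert Sigma. det(Sigma) = 9·9 - (-2)² = 77.
  Sigma^{-1} = (1/det) · [[d, -b], [-b, a]] = [[0.1169, 0.026],
 [0.026, 0.1169]].

Step 3 — form the quadratic (x - mu)^T · Sigma^{-1} · (x - mu):
  Sigma^{-1} · (x - mu) = (0.026, 0.1169).
  (x - mu)^T · [Sigma^{-1} · (x - mu)] = (0)·(0.026) + (1)·(0.1169) = 0.1169.

Step 4 — take square root: d = √(0.1169) ≈ 0.3419.

d(x, mu) = √(0.1169) ≈ 0.3419


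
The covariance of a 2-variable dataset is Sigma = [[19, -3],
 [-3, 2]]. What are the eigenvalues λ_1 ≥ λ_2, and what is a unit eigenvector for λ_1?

Step 1 — characteristic polynomial of 2×2 Sigma:
  det(Sigma - λI) = λ² - trace · λ + det = 0.
  trace = 19 + 2 = 21, det = 19·2 - (-3)² = 29.
Step 2 — discriminant:
  Δ = trace² - 4·det = 441 - 116 = 325.
Step 3 — eigenvalues:
  λ = (trace ± √Δ)/2 = (21 ± 18.0278)/2,
  λ_1 = 19.5139,  λ_2 = 1.4861.

Step 4 — unit eigenvector for λ_1: solve (Sigma - λ_1 I)v = 0. First row:
  (19 - 19.5139)·v_x + (-3)·v_y = 0, i.e. (-0.5139)·v_x + (-3)·v_y = 0,
  so v ∝ (b, λ_1 - a) = (-3, 0.5139); multiply by -1 so the first entry is positive: u = (3, -0.5139).
  ||u|| = √((3)² + (-0.5139)²) = √(9.2641) ≈ 3.0437,
  v_1 = u/||u|| ≈ (0.9856, -0.1688) (||v_1|| = 1).

λ_1 = 19.5139,  λ_2 = 1.4861;  v_1 ≈ (0.9856, -0.1688)


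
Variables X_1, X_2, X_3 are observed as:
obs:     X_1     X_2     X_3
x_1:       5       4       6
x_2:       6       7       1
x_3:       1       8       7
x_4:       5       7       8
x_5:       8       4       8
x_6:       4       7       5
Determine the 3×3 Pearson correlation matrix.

Step 1 — column means:
  mean(X_1) = (5 + 6 + 1 + 5 + 8 + 4) / 6 = 29/6 = 4.8333
  mean(X_2) = (4 + 7 + 8 + 7 + 4 + 7) / 6 = 37/6 = 6.1667
  mean(X_3) = (6 + 1 + 7 + 8 + 8 + 5) / 6 = 35/6 = 5.8333

Step 2 — sample variances and covariances s[i,j] = (1/(n-1)) · Σ_k (x_{k,i} - mean_i) · (x_{k,j} - mean_j), with n-1 = 5:
  s[X_1,X_1] = ((0.1667)·(0.1667) + (1.1667)·(1.1667) + (-3.8333)·(-3.8333) + (0.1667)·(0.1667) + (3.1667)·(3.1667) + (-0.8333)·(-0.8333)) / 5 = 26.8333/5 = 5.3667
  s[X_1,X_2] = ((0.1667)·(-2.1667) + (1.1667)·(0.8333) + (-3.8333)·(1.8333) + (0.1667)·(0.8333) + (3.1667)·(-2.1667) + (-0.8333)·(0.8333)) / 5 = -13.8333/5 = -2.7667
  s[X_1,X_3] = ((0.1667)·(0.1667) + (1.1667)·(-4.8333) + (-3.8333)·(1.1667) + (0.1667)·(2.1667) + (3.1667)·(2.1667) + (-0.8333)·(-0.8333)) / 5 = -2.1667/5 = -0.4333
  s[X_2,X_2] = ((-2.1667)·(-2.1667) + (0.8333)·(0.8333) + (1.8333)·(1.8333) + (0.8333)·(0.8333) + (-2.1667)·(-2.1667) + (0.8333)·(0.8333)) / 5 = 14.8333/5 = 2.9667
  s[X_2,X_3] = ((-2.1667)·(0.1667) + (0.8333)·(-4.8333) + (1.8333)·(1.1667) + (0.8333)·(2.1667) + (-2.1667)·(2.1667) + (0.8333)·(-0.8333)) / 5 = -5.8333/5 = -1.1667
  s[X_3,X_3] = ((0.1667)·(0.1667) + (-4.8333)·(-4.8333) + (1.1667)·(1.1667) + (2.1667)·(2.1667) + (2.1667)·(2.1667) + (-0.8333)·(-0.8333)) / 5 = 34.8333/5 = 6.9667
  Sample standard deviations s_i = √(s[i,i]):
  s(X_1) = √(5.3667) = 2.3166
  s(X_2) = √(2.9667) = 1.7224
  s(X_3) = √(6.9667) = 2.6394

Step 3 — r_{ij} = s_{ij} / (s_i · s_j):
  r[X_1,X_1] = 1 (diagonal).
  r[X_1,X_2] = -2.7667 / (2.3166 · 1.7224) = -2.7667 / 3.9901 = -0.6934
  r[X_1,X_3] = -0.4333 / (2.3166 · 2.6394) = -0.4333 / 6.1146 = -0.0709
  r[X_2,X_2] = 1 (diagonal).
  r[X_2,X_3] = -1.1667 / (1.7224 · 2.6394) = -1.1667 / 4.5462 = -0.2566
  r[X_3,X_3] = 1 (diagonal).

R is symmetric with unit diagonal. Assembling:

R = [[1, -0.6934, -0.0709],
 [-0.6934, 1, -0.2566],
 [-0.0709, -0.2566, 1]]


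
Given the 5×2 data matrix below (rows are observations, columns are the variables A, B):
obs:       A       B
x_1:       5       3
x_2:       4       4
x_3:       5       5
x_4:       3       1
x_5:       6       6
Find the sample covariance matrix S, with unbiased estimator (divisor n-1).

Step 1 — column means:
  mean(A) = (5 + 4 + 5 + 3 + 6) / 5 = 23/5 = 4.6
  mean(B) = (3 + 4 + 5 + 1 + 6) / 5 = 19/5 = 3.8

Step 2 — sample covariance S[i,j] = (1/(n-1)) · Σ_k (x_{k,i} - mean_i) · (x_{k,j} - mean_j), with n-1 = 4.
  S[A,A] = ((0.4)·(0.4) + (-0.6)·(-0.6) + (0.4)·(0.4) + (-1.6)·(-1.6) + (1.4)·(1.4)) / 4 = 5.2/4 = 1.3
  S[A,B] = ((0.4)·(-0.8) + (-0.6)·(0.2) + (0.4)·(1.2) + (-1.6)·(-2.8) + (1.4)·(2.2)) / 4 = 7.6/4 = 1.9
  S[B,B] = ((-0.8)·(-0.8) + (0.2)·(0.2) + (1.2)·(1.2) + (-2.8)·(-2.8) + (2.2)·(2.2)) / 4 = 14.8/4 = 3.7

S is symmetric (S[j,i] = S[i,j]). Assembling:

S = [[1.3, 1.9],
 [1.9, 3.7]]


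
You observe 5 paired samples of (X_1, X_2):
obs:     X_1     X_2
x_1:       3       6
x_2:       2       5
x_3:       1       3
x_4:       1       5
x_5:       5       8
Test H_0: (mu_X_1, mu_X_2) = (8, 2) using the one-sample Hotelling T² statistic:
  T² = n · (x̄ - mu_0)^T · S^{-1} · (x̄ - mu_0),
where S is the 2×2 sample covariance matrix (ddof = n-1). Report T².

Step 1 — sample mean vector:
  mean(X_1) = (3 + 2 + 1 + 1 + 5) / 5 = 12/5 = 2.4
  mean(X_2) = (6 + 5 + 3 + 5 + 8) / 5 = 27/5 = 5.4
  x̄ = (2.4, 5.4),  deviation x̄ - mu_0 = (2.4, 5.4) - (8, 2) = (-5.6, 3.4).

Step 2 — sample covariance matrix, S[i,j] = (1/(n-1)) · Σ_k (x_{k,i} - mean_i) · (x_{k,j} - mean_j), divisor n-1 = 4:
  S[X_1,X_1] = ((0.6)·(0.6) + (-0.4)·(-0.4) + (-1.4)·(-1.4) + (-1.4)·(-1.4) + (2.6)·(2.6)) / 4 = 11.2/4 = 2.8
  S[X_1,X_2] = ((0.6)·(0.6) + (-0.4)·(-0.4) + (-1.4)·(-2.4) + (-1.4)·(-0.4) + (2.6)·(2.6)) / 4 = 11.2/4 = 2.8
  S[X_2,X_2] = ((0.6)·(0.6) + (-0.4)·(-0.4) + (-2.4)·(-2.4) + (-0.4)·(-0.4) + (2.6)·(2.6)) / 4 = 13.2/4 = 3.3
  S = [[2.8, 2.8],
 [2.8, 3.3]].

Step 3 — invert S. det(S) = 2.8·3.3 - (2.8)² = 1.4.
  S^{-1} = (1/det) · [[d, -b], [-b, a]] = [[2.3571, -2],
 [-2, 2]].

Step 4 — quadratic form (x̄ - mu_0)^T · S^{-1} · (x̄ - mu_0):
  S^{-1} · (x̄ - mu_0) = (-20, 18),
  (x̄ - mu_0)^T · [...] = (-5.6)·(-20) + (3.4)·(18) = 173.2.

Step 5 — scale by n: T² = 5 · 173.2 = 866.

T² ≈ 866


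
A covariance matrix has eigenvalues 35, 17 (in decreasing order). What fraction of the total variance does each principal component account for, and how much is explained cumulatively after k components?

Step 1 — total variance = trace(Sigma) = Σ λ_i = 35 + 17 = 52.

Step 2 — fraction explained by component i = λ_i / Σ λ:
  PC1: 35/52 = 0.6731
  PC2: 17/52 = 0.3269

Step 3 — cumulative fraction after k components = (λ_1 + ... + λ_k) / Σ λ:
  k = 1: 35/52 = 0.6731
  k = 2: (35 + 17)/52 = 52/52 = 1

Summary (fraction, with percent):

explained: PC1 0.6731 (67.31%), PC2 0.3269 (32.69%);  cumulative: 0.6731, 1


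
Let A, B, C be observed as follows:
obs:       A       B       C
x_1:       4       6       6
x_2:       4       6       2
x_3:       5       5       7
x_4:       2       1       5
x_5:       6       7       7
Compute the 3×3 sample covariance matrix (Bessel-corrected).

Step 1 — column means:
  mean(A) = (4 + 4 + 5 + 2 + 6) / 5 = 21/5 = 4.2
  mean(B) = (6 + 6 + 5 + 1 + 7) / 5 = 25/5 = 5
  mean(C) = (6 + 2 + 7 + 5 + 7) / 5 = 27/5 = 5.4

Step 2 — sample covariance S[i,j] = (1/(n-1)) · Σ_k (x_{k,i} - mean_i) · (x_{k,j} - mean_j), with n-1 = 4.
  S[A,A] = ((-0.2)·(-0.2) + (-0.2)·(-0.2) + (0.8)·(0.8) + (-2.2)·(-2.2) + (1.8)·(1.8)) / 4 = 8.8/4 = 2.2
  S[A,B] = ((-0.2)·(1) + (-0.2)·(1) + (0.8)·(0) + (-2.2)·(-4) + (1.8)·(2)) / 4 = 12/4 = 3
  S[A,C] = ((-0.2)·(0.6) + (-0.2)·(-3.4) + (0.8)·(1.6) + (-2.2)·(-0.4) + (1.8)·(1.6)) / 4 = 5.6/4 = 1.4
  S[B,B] = ((1)·(1) + (1)·(1) + (0)·(0) + (-4)·(-4) + (2)·(2)) / 4 = 22/4 = 5.5
  S[B,C] = ((1)·(0.6) + (1)·(-3.4) + (0)·(1.6) + (-4)·(-0.4) + (2)·(1.6)) / 4 = 2/4 = 0.5
  S[C,C] = ((0.6)·(0.6) + (-3.4)·(-3.4) + (1.6)·(1.6) + (-0.4)·(-0.4) + (1.6)·(1.6)) / 4 = 17.2/4 = 4.3

S is symmetric (S[j,i] = S[i,j]). Assembling:

S = [[2.2, 3, 1.4],
 [3, 5.5, 0.5],
 [1.4, 0.5, 4.3]]


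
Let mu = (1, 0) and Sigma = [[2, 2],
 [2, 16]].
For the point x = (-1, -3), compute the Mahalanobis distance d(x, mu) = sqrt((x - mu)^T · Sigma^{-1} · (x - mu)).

Step 1 — centre the observation: (x - mu) = (-2, -3).

Step 2 — invert Sigma. det(Sigma) = 2·16 - (2)² = 28.
  Sigma^{-1} = (1/det) · [[d, -b], [-b, a]] = [[0.5714, -0.0714],
 [-0.0714, 0.0714]].

Step 3 — form the quadratic (x - mu)^T · Sigma^{-1} · (x - mu):
  Sigma^{-1} · (x - mu) = (-0.9286, -0.0714).
  (x - mu)^T · [Sigma^{-1} · (x - mu)] = (-2)·(-0.9286) + (-3)·(-0.0714) = 2.0714.

Step 4 — take square root: d = √(2.0714) ≈ 1.4392.

d(x, mu) = √(2.0714) ≈ 1.4392


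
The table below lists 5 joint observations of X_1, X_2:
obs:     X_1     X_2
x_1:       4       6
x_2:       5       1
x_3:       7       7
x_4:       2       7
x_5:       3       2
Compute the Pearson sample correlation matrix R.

Step 1 — column means:
  mean(X_1) = (4 + 5 + 7 + 2 + 3) / 5 = 21/5 = 4.2
  mean(X_2) = (6 + 1 + 7 + 7 + 2) / 5 = 23/5 = 4.6

Step 2 — sample variances and covariances s[i,j] = (1/(n-1)) · Σ_k (x_{k,i} - mean_i) · (x_{k,j} - mean_j), with n-1 = 4:
  s[X_1,X_1] = ((-0.2)·(-0.2) + (0.8)·(0.8) + (2.8)·(2.8) + (-2.2)·(-2.2) + (-1.2)·(-1.2)) / 4 = 14.8/4 = 3.7
  s[X_1,X_2] = ((-0.2)·(1.4) + (0.8)·(-3.6) + (2.8)·(2.4) + (-2.2)·(2.4) + (-1.2)·(-2.6)) / 4 = 1.4/4 = 0.35
  s[X_2,X_2] = ((1.4)·(1.4) + (-3.6)·(-3.6) + (2.4)·(2.4) + (2.4)·(2.4) + (-2.6)·(-2.6)) / 4 = 33.2/4 = 8.3
  Sample standard deviations s_i = √(s[i,i]):
  s(X_1) = √(3.7) = 1.9235
  s(X_2) = √(8.3) = 2.881

Step 3 — r_{ij} = s_{ij} / (s_i · s_j):
  r[X_1,X_1] = 1 (diagonal).
  r[X_1,X_2] = 0.35 / (1.9235 · 2.881) = 0.35 / 5.5417 = 0.0632
  r[X_2,X_2] = 1 (diagonal).

R is symmetric with unit diagonal. Assembling:

R = [[1, 0.0632],
 [0.0632, 1]]


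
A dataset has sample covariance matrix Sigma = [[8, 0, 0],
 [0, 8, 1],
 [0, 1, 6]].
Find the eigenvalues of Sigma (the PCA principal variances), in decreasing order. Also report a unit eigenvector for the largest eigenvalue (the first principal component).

Step 1 — characteristic polynomial p(λ) = det(λI - Sigma) = λ³ - tr·λ² + c_1·λ - det, where tr = trace, c_1 = sum of the principal 2×2 minors, det = det(Sigma):
  tr = 8 + 8 + 6 = 22,
  c_1 = (8·8 - (0)²) + (8·6 - (0)²) + (8·6 - (1)²) = 64 + 48 + 47 = 159,
  det = 8·(8·6 - (1)²) - (0)·((0)·6 - (1)·(0)) + (0)·((0)·(1) - 8·(0)) = 8·(47) - (0)·(0) + (0)·(0) = 376.
  So p(λ) = λ³ - 22λ² + 159λ - 376.
Step 2 — look for an integer root (rational root theorem: any rational root is an integer divisor of 376). Testing λ = 8:
  p(8) = 512 - 1408 + 1272 - 376 = 0  ✓
  Dividing out (λ - 8): p(λ) = (λ - 8)(λ² - 14λ + 47).
Step 3 — remaining eigenvalues from the quadratic λ² - 14λ + 47 = 0:
  Δ = 14² - 4·47 = 196 - 188 = 8,  λ = (14 ± √8)/2 = (14 ± 2.8284)/2 ≈ 8.4142 or 5.5858.
  Sorted: λ_1 = 8.4142,  λ_2 = 8,  λ_3 = 5.5858  (check: sum = 22 = tr ✓).

Step 4 — unit eigenvector for λ_1 ≈ 8.4142: v spans the null space of (Sigma - λ_1 I), whose rows are
  r_1 = (-0.4142, 0, 0),  r_2 = (0, -0.4142, 1),  r_3 = (0, 1, -2.4142).
  v is orthogonal to every row, so take v ∝ r_1 × r_2 = ((0)·(1) - (0)·(-0.4142), (0)·(0) - (-0.4142)·(1), (-0.4142)·(-0.4142) - (0)·(0)) ≈ (0, 0.4142, 0.1716).
  Let u = (0, 0.4142, 0.1716).
  ||u|| = √((0)² + (0.4142)² + (0.1716)²) = √(0.201) ≈ 0.4483,  v_1 = u/||u|| ≈ (0, 0.9239, 0.3827) (||v_1|| = 1).

λ_1 = 8.4142,  λ_2 = 8,  λ_3 = 5.5858;  v_1 ≈ (0, 0.9239, 0.3827)


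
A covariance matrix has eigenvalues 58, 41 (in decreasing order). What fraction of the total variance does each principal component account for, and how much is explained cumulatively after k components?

Step 1 — total variance = trace(Sigma) = Σ λ_i = 58 + 41 = 99.

Step 2 — fraction explained by component i = λ_i / Σ λ:
  PC1: 58/99 = 0.5859
  PC2: 41/99 = 0.4141

Step 3 — cumulative fraction after k components = (λ_1 + ... + λ_k) / Σ λ:
  k = 1: 58/99 = 0.5859
  k = 2: (58 + 41)/99 = 99/99 = 1

Summary (fraction, with percent):

explained: PC1 0.5859 (58.59%), PC2 0.4141 (41.41%);  cumulative: 0.5859, 1


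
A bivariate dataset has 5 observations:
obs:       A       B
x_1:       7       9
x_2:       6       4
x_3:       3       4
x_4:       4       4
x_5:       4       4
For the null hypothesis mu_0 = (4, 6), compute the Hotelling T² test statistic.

Step 1 — sample mean vector:
  mean(A) = (7 + 6 + 3 + 4 + 4) / 5 = 24/5 = 4.8
  mean(B) = (9 + 4 + 4 + 4 + 4) / 5 = 25/5 = 5
  x̄ = (4.8, 5),  deviation x̄ - mu_0 = (4.8, 5) - (4, 6) = (0.8, -1).

Step 2 — sample covariance matrix, S[i,j] = (1/(n-1)) · Σ_k (x_{k,i} - mean_i) · (x_{k,j} - mean_j), divisor n-1 = 4:
  S[A,A] = ((2.2)·(2.2) + (1.2)·(1.2) + (-1.8)·(-1.8) + (-0.8)·(-0.8) + (-0.8)·(-0.8)) / 4 = 10.8/4 = 2.7
  S[A,B] = ((2.2)·(4) + (1.2)·(-1) + (-1.8)·(-1) + (-0.8)·(-1) + (-0.8)·(-1)) / 4 = 11/4 = 2.75
  S[B,B] = ((4)·(4) + (-1)·(-1) + (-1)·(-1) + (-1)·(-1) + (-1)·(-1)) / 4 = 20/4 = 5
  S = [[2.7, 2.75],
 [2.75, 5]].

Step 3 — invert S. det(S) = 2.7·5 - (2.75)² = 5.9375.
  S^{-1} = (1/det) · [[d, -b], [-b, a]] = [[0.8421, -0.4632],
 [-0.4632, 0.4547]].

Step 4 — quadratic form (x̄ - mu_0)^T · S^{-1} · (x̄ - mu_0):
  S^{-1} · (x̄ - mu_0) = (1.1368, -0.8253),
  (x̄ - mu_0)^T · [...] = (0.8)·(1.1368) + (-1)·(-0.8253) = 1.7347.

Step 5 — scale by n: T² = 5 · 1.7347 = 8.6737.

T² ≈ 8.6737


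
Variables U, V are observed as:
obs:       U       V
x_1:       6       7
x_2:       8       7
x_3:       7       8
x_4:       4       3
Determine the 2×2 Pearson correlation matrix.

Step 1 — column means:
  mean(U) = (6 + 8 + 7 + 4) / 4 = 25/4 = 6.25
  mean(V) = (7 + 7 + 8 + 3) / 4 = 25/4 = 6.25

Step 2 — sample variances and covariances s[i,j] = (1/(n-1)) · Σ_k (x_{k,i} - mean_i) · (x_{k,j} - mean_j), with n-1 = 3:
  s[U,U] = ((-0.25)·(-0.25) + (1.75)·(1.75) + (0.75)·(0.75) + (-2.25)·(-2.25)) / 3 = 8.75/3 = 2.9167
  s[U,V] = ((-0.25)·(0.75) + (1.75)·(0.75) + (0.75)·(1.75) + (-2.25)·(-3.25)) / 3 = 9.75/3 = 3.25
  s[V,V] = ((0.75)·(0.75) + (0.75)·(0.75) + (1.75)·(1.75) + (-3.25)·(-3.25)) / 3 = 14.75/3 = 4.9167
  Sample standard deviations s_i = √(s[i,i]):
  s(U) = √(2.9167) = 1.7078
  s(V) = √(4.9167) = 2.2174

Step 3 — r_{ij} = s_{ij} / (s_i · s_j):
  r[U,U] = 1 (diagonal).
  r[U,V] = 3.25 / (1.7078 · 2.2174) = 3.25 / 3.7869 = 0.8582
  r[V,V] = 1 (diagonal).

R is symmetric with unit diagonal. Assembling:

R = [[1, 0.8582],
 [0.8582, 1]]


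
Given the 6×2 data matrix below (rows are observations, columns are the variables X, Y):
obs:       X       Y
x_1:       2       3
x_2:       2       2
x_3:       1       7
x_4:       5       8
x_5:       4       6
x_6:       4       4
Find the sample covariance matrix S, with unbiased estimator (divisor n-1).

Step 1 — column means:
  mean(X) = (2 + 2 + 1 + 5 + 4 + 4) / 6 = 18/6 = 3
  mean(Y) = (3 + 2 + 7 + 8 + 6 + 4) / 6 = 30/6 = 5

Step 2 — sample covariance S[i,j] = (1/(n-1)) · Σ_k (x_{k,i} - mean_i) · (x_{k,j} - mean_j), with n-1 = 5.
  S[X,X] = ((-1)·(-1) + (-1)·(-1) + (-2)·(-2) + (2)·(2) + (1)·(1) + (1)·(1)) / 5 = 12/5 = 2.4
  S[X,Y] = ((-1)·(-2) + (-1)·(-3) + (-2)·(2) + (2)·(3) + (1)·(1) + (1)·(-1)) / 5 = 7/5 = 1.4
  S[Y,Y] = ((-2)·(-2) + (-3)·(-3) + (2)·(2) + (3)·(3) + (1)·(1) + (-1)·(-1)) / 5 = 28/5 = 5.6

S is symmetric (S[j,i] = S[i,j]). Assembling:

S = [[2.4, 1.4],
 [1.4, 5.6]]


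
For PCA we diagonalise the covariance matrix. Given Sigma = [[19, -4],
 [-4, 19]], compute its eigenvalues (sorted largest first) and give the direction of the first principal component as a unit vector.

Step 1 — characteristic polynomial of 2×2 Sigma:
  det(Sigma - λI) = λ² - trace · λ + det = 0.
  trace = 19 + 19 = 38, det = 19·19 - (-4)² = 345.
Step 2 — discriminant:
  Δ = trace² - 4·det = 1444 - 1380 = 64.
Step 3 — eigenvalues:
  λ = (trace ± √Δ)/2 = (38 ± 8)/2,
  λ_1 = 23,  λ_2 = 15.

Step 4 — unit eigenvector for λ_1: solve (Sigma - λ_1 I)v = 0. First row:
  (19 - 23)·v_x + (-4)·v_y = 0, i.e. (-4)·v_x + (-4)·v_y = 0,
  so v ∝ (b, λ_1 - a) = (-4, 4); multiply by -1 so the first entry is positive: u = (4, -4).
  ||u|| = √((4)² + (-4)²) = √(32) ≈ 5.6569,
  v_1 = u/||u|| ≈ (0.7071, -0.7071) (||v_1|| = 1).

λ_1 = 23,  λ_2 = 15;  v_1 ≈ (0.7071, -0.7071)


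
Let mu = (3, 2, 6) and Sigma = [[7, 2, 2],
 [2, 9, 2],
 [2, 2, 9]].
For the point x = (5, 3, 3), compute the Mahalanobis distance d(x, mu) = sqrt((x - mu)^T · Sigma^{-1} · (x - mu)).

Step 1 — centre the observation: (x - mu) = (2, 1, -3).

Step 2 — invert Sigma (cofactor / det for 3×3, or solve directly):
  Sigma^{-1} = [[0.1594, -0.029, -0.029],
 [-0.029, 0.1222, -0.0207],
 [-0.029, -0.0207, 0.1222]].

Step 3 — form the quadratic (x - mu)^T · Sigma^{-1} · (x - mu):
  Sigma^{-1} · (x - mu) = (0.3768, 0.1263, -0.4451).
  (x - mu)^T · [Sigma^{-1} · (x - mu)] = (2)·(0.3768) + (1)·(0.1263) + (-3)·(-0.4451) = 2.2153.

Step 4 — take square root: d = √(2.2153) ≈ 1.4884.

d(x, mu) = √(2.2153) ≈ 1.4884


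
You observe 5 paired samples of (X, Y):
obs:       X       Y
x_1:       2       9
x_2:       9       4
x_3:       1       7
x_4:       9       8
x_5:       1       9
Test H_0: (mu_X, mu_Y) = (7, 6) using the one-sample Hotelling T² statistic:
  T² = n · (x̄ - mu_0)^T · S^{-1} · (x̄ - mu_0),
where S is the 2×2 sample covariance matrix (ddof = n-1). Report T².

Step 1 — sample mean vector:
  mean(X) = (2 + 9 + 1 + 9 + 1) / 5 = 22/5 = 4.4
  mean(Y) = (9 + 4 + 7 + 8 + 9) / 5 = 37/5 = 7.4
  x̄ = (4.4, 7.4),  deviation x̄ - mu_0 = (4.4, 7.4) - (7, 6) = (-2.6, 1.4).

Step 2 — sample covariance matrix, S[i,j] = (1/(n-1)) · Σ_k (x_{k,i} - mean_i) · (x_{k,j} - mean_j), divisor n-1 = 4:
  S[X,X] = ((-2.4)·(-2.4) + (4.6)·(4.6) + (-3.4)·(-3.4) + (4.6)·(4.6) + (-3.4)·(-3.4)) / 4 = 71.2/4 = 17.8
  S[X,Y] = ((-2.4)·(1.6) + (4.6)·(-3.4) + (-3.4)·(-0.4) + (4.6)·(0.6) + (-3.4)·(1.6)) / 4 = -20.8/4 = -5.2
  S[Y,Y] = ((1.6)·(1.6) + (-3.4)·(-3.4) + (-0.4)·(-0.4) + (0.6)·(0.6) + (1.6)·(1.6)) / 4 = 17.2/4 = 4.3
  S = [[17.8, -5.2],
 [-5.2, 4.3]].

Step 3 — invert S. det(S) = 17.8·4.3 - (-5.2)² = 49.5.
  S^{-1} = (1/det) · [[d, -b], [-b, a]] = [[0.0869, 0.1051],
 [0.1051, 0.3596]].

Step 4 — quadratic form (x̄ - mu_0)^T · S^{-1} · (x̄ - mu_0):
  S^{-1} · (x̄ - mu_0) = (-0.0788, 0.2303),
  (x̄ - mu_0)^T · [...] = (-2.6)·(-0.0788) + (1.4)·(0.2303) = 0.5273.

Step 5 — scale by n: T² = 5 · 0.5273 = 2.6364.

T² ≈ 2.6364


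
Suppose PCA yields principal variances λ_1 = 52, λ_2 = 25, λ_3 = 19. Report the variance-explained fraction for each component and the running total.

Step 1 — total variance = trace(Sigma) = Σ λ_i = 52 + 25 + 19 = 96.

Step 2 — fraction explained by component i = λ_i / Σ λ:
  PC1: 52/96 = 0.5417
  PC2: 25/96 = 0.2604
  PC3: 19/96 = 0.1979

Step 3 — cumulative fraction after k components = (λ_1 + ... + λ_k) / Σ λ:
  k = 1: 52/96 = 0.5417
  k = 2: (52 + 25)/96 = 77/96 = 0.8021
  k = 3: (52 + 25 + 19)/96 = 96/96 = 1

Summary (fraction, with percent):

explained: PC1 0.5417 (54.17%), PC2 0.2604 (26.04%), PC3 0.1979 (19.79%);  cumulative: 0.5417, 0.8021, 1


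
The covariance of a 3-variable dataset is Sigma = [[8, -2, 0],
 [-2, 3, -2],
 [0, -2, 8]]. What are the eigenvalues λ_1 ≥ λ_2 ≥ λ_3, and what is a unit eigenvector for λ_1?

Step 1 — characteristic polynomial p(λ) = det(λI - Sigma) = λ³ - tr·λ² + c_1·λ - det, where tr = trace, c_1 = sum of the principal 2×2 minors, det = det(Sigma):
  tr = 8 + 3 + 8 = 19,
  c_1 = (8·3 - (-2)²) + (8·8 - (0)²) + (3·8 - (-2)²) = 20 + 64 + 20 = 104,
  det = 8·(3·8 - (-2)²) - (-2)·((-2)·8 - (-2)·(0)) + (0)·((-2)·(-2) - 3·(0)) = 8·(20) - (-2)·(-16) + (0)·(4) = 128.
  So p(λ) = λ³ - 19λ² + 104λ - 128.
Step 2 — look for an integer root (rational root theorem: any rational root is an integer divisor of 128). Testing λ = 8:
  p(8) = 512 - 1216 + 832 - 128 = 0  ✓
  Dividing out (λ - 8): p(λ) = (λ - 8)(λ² - 11λ + 16).
Step 3 — remaining eigenvalues from the quadratic λ² - 11λ + 16 = 0:
  Δ = 11² - 4·16 = 121 - 64 = 57,  λ = (11 ± √57)/2 = (11 ± 7.5498)/2 ≈ 9.2749 or 1.7251.
  Sorted: λ_1 = 9.2749,  λ_2 = 8,  λ_3 = 1.7251  (check: sum = 19 = tr ✓).

Step 4 — unit eigenvector for λ_1 ≈ 9.2749: v spans the null space of (Sigma - λ_1 I), whose rows are
  r_1 = (-1.2749, -2, 0),  r_2 = (-2, -6.2749, -2),  r_3 = (0, -2, -1.2749).
  v is orthogonal to every row, so take v ∝ r_1 × r_2 = ((-2)·(-2) - (0)·(-6.2749), (0)·(-2) - (-1.2749)·(-2), (-1.2749)·(-6.2749) - (-2)·(-2)) ≈ (4, -2.5498, 4).
  Let u = (4, -2.5498, 4).
  ||u|| = √((4)² + (-2.5498)² + (4)²) = √(38.5017) ≈ 6.205,  v_1 = u/||u|| ≈ (0.6446, -0.4109, 0.6446) (||v_1|| = 1).

λ_1 = 9.2749,  λ_2 = 8,  λ_3 = 1.7251;  v_1 ≈ (0.6446, -0.4109, 0.6446)


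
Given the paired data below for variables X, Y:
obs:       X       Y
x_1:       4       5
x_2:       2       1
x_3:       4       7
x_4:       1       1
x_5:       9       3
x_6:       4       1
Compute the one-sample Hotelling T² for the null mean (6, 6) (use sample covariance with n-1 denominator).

Step 1 — sample mean vector:
  mean(X) = (4 + 2 + 4 + 1 + 9 + 4) / 6 = 24/6 = 4
  mean(Y) = (5 + 1 + 7 + 1 + 3 + 1) / 6 = 18/6 = 3
  x̄ = (4, 3),  deviation x̄ - mu_0 = (4, 3) - (6, 6) = (-2, -3).

Step 2 — sample covariance matrix, S[i,j] = (1/(n-1)) · Σ_k (x_{k,i} - mean_i) · (x_{k,j} - mean_j), divisor n-1 = 5:
  S[X,X] = ((0)·(0) + (-2)·(-2) + (0)·(0) + (-3)·(-3) + (5)·(5) + (0)·(0)) / 5 = 38/5 = 7.6
  S[X,Y] = ((0)·(2) + (-2)·(-2) + (0)·(4) + (-3)·(-2) + (5)·(0) + (0)·(-2)) / 5 = 10/5 = 2
  S[Y,Y] = ((2)·(2) + (-2)·(-2) + (4)·(4) + (-2)·(-2) + (0)·(0) + (-2)·(-2)) / 5 = 32/5 = 6.4
  S = [[7.6, 2],
 [2, 6.4]].

Step 3 — invert S. det(S) = 7.6·6.4 - (2)² = 44.64.
  S^{-1} = (1/det) · [[d, -b], [-b, a]] = [[0.1434, -0.0448],
 [-0.0448, 0.1703]].

Step 4 — quadratic form (x̄ - mu_0)^T · S^{-1} · (x̄ - mu_0):
  S^{-1} · (x̄ - mu_0) = (-0.1523, -0.4211),
  (x̄ - mu_0)^T · [...] = (-2)·(-0.1523) + (-3)·(-0.4211) = 1.5681.

Step 5 — scale by n: T² = 6 · 1.5681 = 9.4086.

T² ≈ 9.4086


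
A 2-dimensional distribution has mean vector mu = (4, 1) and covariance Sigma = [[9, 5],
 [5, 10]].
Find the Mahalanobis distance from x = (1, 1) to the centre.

Step 1 — centre the observation: (x - mu) = (-3, 0).

Step 2 — invert Sigma. det(Sigma) = 9·10 - (5)² = 65.
  Sigma^{-1} = (1/det) · [[d, -b], [-b, a]] = [[0.1538, -0.0769],
 [-0.0769, 0.1385]].

Step 3 — form the quadratic (x - mu)^T · Sigma^{-1} · (x - mu):
  Sigma^{-1} · (x - mu) = (-0.4615, 0.2308).
  (x - mu)^T · [Sigma^{-1} · (x - mu)] = (-3)·(-0.4615) + (0)·(0.2308) = 1.3846.

Step 4 — take square root: d = √(1.3846) ≈ 1.1767.

d(x, mu) = √(1.3846) ≈ 1.1767


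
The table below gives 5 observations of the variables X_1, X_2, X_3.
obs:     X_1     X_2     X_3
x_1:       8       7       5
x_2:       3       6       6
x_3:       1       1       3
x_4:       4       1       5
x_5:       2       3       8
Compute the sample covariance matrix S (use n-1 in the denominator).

Step 1 — column means:
  mean(X_1) = (8 + 3 + 1 + 4 + 2) / 5 = 18/5 = 3.6
  mean(X_2) = (7 + 6 + 1 + 1 + 3) / 5 = 18/5 = 3.6
  mean(X_3) = (5 + 6 + 3 + 5 + 8) / 5 = 27/5 = 5.4

Step 2 — sample covariance S[i,j] = (1/(n-1)) · Σ_k (x_{k,i} - mean_i) · (x_{k,j} - mean_j), with n-1 = 4.
  S[X_1,X_1] = ((4.4)·(4.4) + (-0.6)·(-0.6) + (-2.6)·(-2.6) + (0.4)·(0.4) + (-1.6)·(-1.6)) / 4 = 29.2/4 = 7.3
  S[X_1,X_2] = ((4.4)·(3.4) + (-0.6)·(2.4) + (-2.6)·(-2.6) + (0.4)·(-2.6) + (-1.6)·(-0.6)) / 4 = 20.2/4 = 5.05
  S[X_1,X_3] = ((4.4)·(-0.4) + (-0.6)·(0.6) + (-2.6)·(-2.4) + (0.4)·(-0.4) + (-1.6)·(2.6)) / 4 = -0.2/4 = -0.05
  S[X_2,X_2] = ((3.4)·(3.4) + (2.4)·(2.4) + (-2.6)·(-2.6) + (-2.6)·(-2.6) + (-0.6)·(-0.6)) / 4 = 31.2/4 = 7.8
  S[X_2,X_3] = ((3.4)·(-0.4) + (2.4)·(0.6) + (-2.6)·(-2.4) + (-2.6)·(-0.4) + (-0.6)·(2.6)) / 4 = 5.8/4 = 1.45
  S[X_3,X_3] = ((-0.4)·(-0.4) + (0.6)·(0.6) + (-2.4)·(-2.4) + (-0.4)·(-0.4) + (2.6)·(2.6)) / 4 = 13.2/4 = 3.3

S is symmetric (S[j,i] = S[i,j]). Assembling:

S = [[7.3, 5.05, -0.05],
 [5.05, 7.8, 1.45],
 [-0.05, 1.45, 3.3]]


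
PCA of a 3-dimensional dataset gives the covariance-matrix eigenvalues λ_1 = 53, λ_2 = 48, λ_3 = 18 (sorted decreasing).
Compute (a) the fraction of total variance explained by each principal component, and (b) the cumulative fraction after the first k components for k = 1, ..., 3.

Step 1 — total variance = trace(Sigma) = Σ λ_i = 53 + 48 + 18 = 119.

Step 2 — fraction explained by component i = λ_i / Σ λ:
  PC1: 53/119 = 0.4454
  PC2: 48/119 = 0.4034
  PC3: 18/119 = 0.1513

Step 3 — cumulative fraction after k components = (λ_1 + ... + λ_k) / Σ λ:
  k = 1: 53/119 = 0.4454
  k = 2: (53 + 48)/119 = 101/119 = 0.8487
  k = 3: (53 + 48 + 18)/119 = 119/119 = 1

Summary (fraction, with percent):

explained: PC1 0.4454 (44.54%), PC2 0.4034 (40.34%), PC3 0.1513 (15.13%);  cumulative: 0.4454, 0.8487, 1


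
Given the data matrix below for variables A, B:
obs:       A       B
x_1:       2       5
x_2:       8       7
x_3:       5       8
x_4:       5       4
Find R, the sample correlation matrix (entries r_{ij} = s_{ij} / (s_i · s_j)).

Step 1 — column means:
  mean(A) = (2 + 8 + 5 + 5) / 4 = 20/4 = 5
  mean(B) = (5 + 7 + 8 + 4) / 4 = 24/4 = 6

Step 2 — sample variances and covariances s[i,j] = (1/(n-1)) · Σ_k (x_{k,i} - mean_i) · (x_{k,j} - mean_j), with n-1 = 3:
  s[A,A] = ((-3)·(-3) + (3)·(3) + (0)·(0) + (0)·(0)) / 3 = 18/3 = 6
  s[A,B] = ((-3)·(-1) + (3)·(1) + (0)·(2) + (0)·(-2)) / 3 = 6/3 = 2
  s[B,B] = ((-1)·(-1) + (1)·(1) + (2)·(2) + (-2)·(-2)) / 3 = 10/3 = 3.3333
  Sample standard deviations s_i = √(s[i,i]):
  s(A) = √(6) = 2.4495
  s(B) = √(3.3333) = 1.8257

Step 3 — r_{ij} = s_{ij} / (s_i · s_j):
  r[A,A] = 1 (diagonal).
  r[A,B] = 2 / (2.4495 · 1.8257) = 2 / 4.4721 = 0.4472
  r[B,B] = 1 (diagonal).

R is symmetric with unit diagonal. Assembling:

R = [[1, 0.4472],
 [0.4472, 1]]


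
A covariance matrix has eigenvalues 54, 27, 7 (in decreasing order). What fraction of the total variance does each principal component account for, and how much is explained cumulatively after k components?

Step 1 — total variance = trace(Sigma) = Σ λ_i = 54 + 27 + 7 = 88.

Step 2 — fraction explained by component i = λ_i / Σ λ:
  PC1: 54/88 = 0.6136
  PC2: 27/88 = 0.3068
  PC3: 7/88 = 0.0795

Step 3 — cumulative fraction after k components = (λ_1 + ... + λ_k) / Σ λ:
  k = 1: 54/88 = 0.6136
  k = 2: (54 + 27)/88 = 81/88 = 0.9205
  k = 3: (54 + 27 + 7)/88 = 88/88 = 1

Summary (fraction, with percent):

explained: PC1 0.6136 (61.36%), PC2 0.3068 (30.68%), PC3 0.0795 (7.95%);  cumulative: 0.6136, 0.9205, 1


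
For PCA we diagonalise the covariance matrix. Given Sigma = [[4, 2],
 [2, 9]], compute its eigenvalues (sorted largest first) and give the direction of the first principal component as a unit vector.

Step 1 — characteristic polynomial of 2×2 Sigma:
  det(Sigma - λI) = λ² - trace · λ + det = 0.
  trace = 4 + 9 = 13, det = 4·9 - (2)² = 32.
Step 2 — discriminant:
  Δ = trace² - 4·det = 169 - 128 = 41.
Step 3 — eigenvalues:
  λ = (trace ± √Δ)/2 = (13 ± 6.4031)/2,
  λ_1 = 9.7016,  λ_2 = 3.2984.

Step 4 — unit eigenvector for λ_1: solve (Sigma - λ_1 I)v = 0. First row:
  (4 - 9.7016)·v_x + (2)·v_y = 0, i.e. (-5.7016)·v_x + (2)·v_y = 0,
  so v ∝ (b, λ_1 - a) = (2, 5.7016) = u.
  ||u|| = √((2)² + (5.7016)²) = √(36.5078) ≈ 6.0422,
  v_1 = u/||u|| ≈ (0.331, 0.9436) (||v_1|| = 1).

λ_1 = 9.7016,  λ_2 = 3.2984;  v_1 ≈ (0.331, 0.9436)


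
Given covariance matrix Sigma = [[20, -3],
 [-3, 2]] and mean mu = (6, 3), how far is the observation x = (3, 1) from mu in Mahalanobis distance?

Step 1 — centre the observation: (x - mu) = (-3, -2).

Step 2 — invert Sigma. det(Sigma) = 20·2 - (-3)² = 31.
  Sigma^{-1} = (1/det) · [[d, -b], [-b, a]] = [[0.0645, 0.0968],
 [0.0968, 0.6452]].

Step 3 — form the quadratic (x - mu)^T · Sigma^{-1} · (x - mu):
  Sigma^{-1} · (x - mu) = (-0.3871, -1.5806).
  (x - mu)^T · [Sigma^{-1} · (x - mu)] = (-3)·(-0.3871) + (-2)·(-1.5806) = 4.3226.

Step 4 — take square root: d = √(4.3226) ≈ 2.0791.

d(x, mu) = √(4.3226) ≈ 2.0791


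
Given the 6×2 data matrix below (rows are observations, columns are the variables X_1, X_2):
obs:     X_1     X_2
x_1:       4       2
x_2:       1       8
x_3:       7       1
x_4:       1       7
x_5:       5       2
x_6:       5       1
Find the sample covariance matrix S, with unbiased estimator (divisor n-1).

Step 1 — column means:
  mean(X_1) = (4 + 1 + 7 + 1 + 5 + 5) / 6 = 23/6 = 3.8333
  mean(X_2) = (2 + 8 + 1 + 7 + 2 + 1) / 6 = 21/6 = 3.5

Step 2 — sample covariance S[i,j] = (1/(n-1)) · Σ_k (x_{k,i} - mean_i) · (x_{k,j} - mean_j), with n-1 = 5.
  S[X_1,X_1] = ((0.1667)·(0.1667) + (-2.8333)·(-2.8333) + (3.1667)·(3.1667) + (-2.8333)·(-2.8333) + (1.1667)·(1.1667) + (1.1667)·(1.1667)) / 5 = 28.8333/5 = 5.7667
  S[X_1,X_2] = ((0.1667)·(-1.5) + (-2.8333)·(4.5) + (3.1667)·(-2.5) + (-2.8333)·(3.5) + (1.1667)·(-1.5) + (1.1667)·(-2.5)) / 5 = -35.5/5 = -7.1
  S[X_2,X_2] = ((-1.5)·(-1.5) + (4.5)·(4.5) + (-2.5)·(-2.5) + (3.5)·(3.5) + (-1.5)·(-1.5) + (-2.5)·(-2.5)) / 5 = 49.5/5 = 9.9

S is symmetric (S[j,i] = S[i,j]). Assembling:

S = [[5.7667, -7.1],
 [-7.1, 9.9]]


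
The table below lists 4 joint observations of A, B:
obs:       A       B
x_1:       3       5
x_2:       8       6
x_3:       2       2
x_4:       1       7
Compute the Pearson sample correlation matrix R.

Step 1 — column means:
  mean(A) = (3 + 8 + 2 + 1) / 4 = 14/4 = 3.5
  mean(B) = (5 + 6 + 2 + 7) / 4 = 20/4 = 5

Step 2 — sample variances and covariances s[i,j] = (1/(n-1)) · Σ_k (x_{k,i} - mean_i) · (x_{k,j} - mean_j), with n-1 = 3:
  s[A,A] = ((-0.5)·(-0.5) + (4.5)·(4.5) + (-1.5)·(-1.5) + (-2.5)·(-2.5)) / 3 = 29/3 = 9.6667
  s[A,B] = ((-0.5)·(0) + (4.5)·(1) + (-1.5)·(-3) + (-2.5)·(2)) / 3 = 4/3 = 1.3333
  s[B,B] = ((0)·(0) + (1)·(1) + (-3)·(-3) + (2)·(2)) / 3 = 14/3 = 4.6667
  Sample standard deviations s_i = √(s[i,i]):
  s(A) = √(9.6667) = 3.1091
  s(B) = √(4.6667) = 2.1602

Step 3 — r_{ij} = s_{ij} / (s_i · s_j):
  r[A,A] = 1 (diagonal).
  r[A,B] = 1.3333 / (3.1091 · 2.1602) = 1.3333 / 6.7165 = 0.1985
  r[B,B] = 1 (diagonal).

R is symmetric with unit diagonal. Assembling:

R = [[1, 0.1985],
 [0.1985, 1]]


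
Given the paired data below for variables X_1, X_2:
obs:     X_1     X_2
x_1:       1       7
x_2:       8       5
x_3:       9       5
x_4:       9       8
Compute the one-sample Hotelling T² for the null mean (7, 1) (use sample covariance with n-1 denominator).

Step 1 — sample mean vector:
  mean(X_1) = (1 + 8 + 9 + 9) / 4 = 27/4 = 6.75
  mean(X_2) = (7 + 5 + 5 + 8) / 4 = 25/4 = 6.25
  x̄ = (6.75, 6.25),  deviation x̄ - mu_0 = (6.75, 6.25) - (7, 1) = (-0.25, 5.25).

Step 2 — sample covariance matrix, S[i,j] = (1/(n-1)) · Σ_k (x_{k,i} - mean_i) · (x_{k,j} - mean_j), divisor n-1 = 3:
  S[X_1,X_1] = ((-5.75)·(-5.75) + (1.25)·(1.25) + (2.25)·(2.25) + (2.25)·(2.25)) / 3 = 44.75/3 = 14.9167
  S[X_1,X_2] = ((-5.75)·(0.75) + (1.25)·(-1.25) + (2.25)·(-1.25) + (2.25)·(1.75)) / 3 = -4.75/3 = -1.5833
  S[X_2,X_2] = ((0.75)·(0.75) + (-1.25)·(-1.25) + (-1.25)·(-1.25) + (1.75)·(1.75)) / 3 = 6.75/3 = 2.25
  S = [[14.9167, -1.5833],
 [-1.5833, 2.25]].

Step 3 — invert S. det(S) = 14.9167·2.25 - (-1.5833)² = 31.0556.
  S^{-1} = (1/det) · [[d, -b], [-b, a]] = [[0.0725, 0.051],
 [0.051, 0.4803]].

Step 4 — quadratic form (x̄ - mu_0)^T · S^{-1} · (x̄ - mu_0):
  S^{-1} · (x̄ - mu_0) = (0.2496, 2.5089),
  (x̄ - mu_0)^T · [...] = (-0.25)·(0.2496) + (5.25)·(2.5089) = 13.1096.

Step 5 — scale by n: T² = 4 · 13.1096 = 52.4383.

T² ≈ 52.4383


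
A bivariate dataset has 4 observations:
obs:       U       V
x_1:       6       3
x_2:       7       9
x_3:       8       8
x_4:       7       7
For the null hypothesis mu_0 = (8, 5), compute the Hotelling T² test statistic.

Step 1 — sample mean vector:
  mean(U) = (6 + 7 + 8 + 7) / 4 = 28/4 = 7
  mean(V) = (3 + 9 + 8 + 7) / 4 = 27/4 = 6.75
  x̄ = (7, 6.75),  deviation x̄ - mu_0 = (7, 6.75) - (8, 5) = (-1, 1.75).

Step 2 — sample covariance matrix, S[i,j] = (1/(n-1)) · Σ_k (x_{k,i} - mean_i) · (x_{k,j} - mean_j), divisor n-1 = 3:
  S[U,U] = ((-1)·(-1) + (0)·(0) + (1)·(1) + (0)·(0)) / 3 = 2/3 = 0.6667
  S[U,V] = ((-1)·(-3.75) + (0)·(2.25) + (1)·(1.25) + (0)·(0.25)) / 3 = 5/3 = 1.6667
  S[V,V] = ((-3.75)·(-3.75) + (2.25)·(2.25) + (1.25)·(1.25) + (0.25)·(0.25)) / 3 = 20.75/3 = 6.9167
  S = [[0.6667, 1.6667],
 [1.6667, 6.9167]].

Step 3 — invert S. det(S) = 0.6667·6.9167 - (1.6667)² = 1.8333.
  S^{-1} = (1/det) · [[d, -b], [-b, a]] = [[3.7727, -0.9091],
 [-0.9091, 0.3636]].

Step 4 — quadratic form (x̄ - mu_0)^T · S^{-1} · (x̄ - mu_0):
  S^{-1} · (x̄ - mu_0) = (-5.3636, 1.5455),
  (x̄ - mu_0)^T · [...] = (-1)·(-5.3636) + (1.75)·(1.5455) = 8.0682.

Step 5 — scale by n: T² = 4 · 8.0682 = 32.2727.

T² ≈ 32.2727


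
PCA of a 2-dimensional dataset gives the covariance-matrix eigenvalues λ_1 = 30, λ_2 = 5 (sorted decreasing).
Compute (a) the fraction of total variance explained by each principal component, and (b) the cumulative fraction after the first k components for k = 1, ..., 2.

Step 1 — total variance = trace(Sigma) = Σ λ_i = 30 + 5 = 35.

Step 2 — fraction explained by component i = λ_i / Σ λ:
  PC1: 30/35 = 0.8571
  PC2: 5/35 = 0.1429

Step 3 — cumulative fraction after k components = (λ_1 + ... + λ_k) / Σ λ:
  k = 1: 30/35 = 0.8571
  k = 2: (30 + 5)/35 = 35/35 = 1

Summary (fraction, with percent):

explained: PC1 0.8571 (85.71%), PC2 0.1429 (14.29%);  cumulative: 0.8571, 1
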